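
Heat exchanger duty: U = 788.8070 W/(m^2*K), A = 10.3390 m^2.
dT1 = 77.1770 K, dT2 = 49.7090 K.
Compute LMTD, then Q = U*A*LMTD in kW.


LMTD = 62.4393 K
Q = 788.8070 * 10.3390 * 62.4393 = 509221.9125 W = 509.2219 kW

509.2219 kW


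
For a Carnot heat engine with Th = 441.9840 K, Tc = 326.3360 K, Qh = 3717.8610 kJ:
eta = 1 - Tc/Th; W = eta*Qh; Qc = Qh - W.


eta = 1 - 326.3360/441.9840 = 0.2617
W = 0.2617 * 3717.8610 = 972.8026 kJ
Qc = 3717.8610 - 972.8026 = 2745.0584 kJ

eta = 26.1657%, W = 972.8026 kJ, Qc = 2745.0584 kJ


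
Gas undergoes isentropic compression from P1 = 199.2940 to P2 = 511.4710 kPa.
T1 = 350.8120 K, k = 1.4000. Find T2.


(k-1)/k = 0.2857
(P2/P1)^exp = 1.3090
T2 = 350.8120 * 1.3090 = 459.2244 K

459.2244 K


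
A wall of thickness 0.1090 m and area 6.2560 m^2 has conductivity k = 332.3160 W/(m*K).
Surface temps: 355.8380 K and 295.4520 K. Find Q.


dT = 60.3860 K
Q = 332.3160 * 6.2560 * 60.3860 / 0.1090 = 1151748.7684 W

1151748.7684 W


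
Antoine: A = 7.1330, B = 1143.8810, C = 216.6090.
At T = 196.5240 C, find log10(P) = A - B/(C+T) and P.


C+T = 413.1330
B/(C+T) = 2.7688
log10(P) = 7.1330 - 2.7688 = 4.3642
P = 10^4.3642 = 23131.5106 mmHg

23131.5106 mmHg


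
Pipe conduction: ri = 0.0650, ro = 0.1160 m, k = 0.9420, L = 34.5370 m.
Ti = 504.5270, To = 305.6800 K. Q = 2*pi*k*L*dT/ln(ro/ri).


dT = 198.8470 K
ln(ro/ri) = 0.5792
Q = 2*pi*0.9420*34.5370*198.8470 / 0.5792 = 70178.4354 W

70178.4354 W


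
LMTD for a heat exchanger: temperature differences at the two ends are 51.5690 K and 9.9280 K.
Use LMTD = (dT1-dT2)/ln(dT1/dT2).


dT1/dT2 = 5.1943
ln(dT1/dT2) = 1.6476
LMTD = 41.6410 / 1.6476 = 25.2743 K

25.2743 K


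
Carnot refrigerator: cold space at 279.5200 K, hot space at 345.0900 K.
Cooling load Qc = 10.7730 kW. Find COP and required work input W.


COP = 279.5200 / 65.5700 = 4.2629
W = 10.7730 / 4.2629 = 2.5271 kW

COP = 4.2629, W = 2.5271 kW


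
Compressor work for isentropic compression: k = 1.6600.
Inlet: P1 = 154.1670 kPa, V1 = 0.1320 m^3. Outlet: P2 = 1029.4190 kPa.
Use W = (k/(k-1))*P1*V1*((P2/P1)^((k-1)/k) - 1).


(k-1)/k = 0.3976
(P2/P1)^exp = 2.1274
W = 2.5152 * 154.1670 * 0.1320 * (2.1274 - 1) = 57.7053 kJ

57.7053 kJ


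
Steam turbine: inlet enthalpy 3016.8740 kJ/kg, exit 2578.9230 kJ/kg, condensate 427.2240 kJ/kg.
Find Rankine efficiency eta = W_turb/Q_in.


W = 437.9510 kJ/kg
Q_in = 2589.6500 kJ/kg
eta = 0.1691 = 16.9116%

eta = 16.9116%


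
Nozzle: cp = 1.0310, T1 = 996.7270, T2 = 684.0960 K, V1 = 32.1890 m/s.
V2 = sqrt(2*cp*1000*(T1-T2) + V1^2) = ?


dT = 312.6310 K
2*cp*1000*dT = 644645.1220
V1^2 = 1036.1317
V2 = sqrt(645681.2537) = 803.5429 m/s

803.5429 m/s


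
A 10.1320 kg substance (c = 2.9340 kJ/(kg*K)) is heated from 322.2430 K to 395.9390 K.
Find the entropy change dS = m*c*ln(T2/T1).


T2/T1 = 1.2287
ln(T2/T1) = 0.2060
dS = 10.1320 * 2.9340 * 0.2060 = 6.1225 kJ/K

6.1225 kJ/K


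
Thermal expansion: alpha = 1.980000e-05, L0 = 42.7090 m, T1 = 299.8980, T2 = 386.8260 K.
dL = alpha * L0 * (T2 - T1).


dT = 86.9280 K
dL = 1.980000e-05 * 42.7090 * 86.9280 = 0.073510 m
L_final = 42.782510 m

dL = 0.073510 m


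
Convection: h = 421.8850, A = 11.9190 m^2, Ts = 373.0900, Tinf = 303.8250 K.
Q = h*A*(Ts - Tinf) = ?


dT = 69.2650 K
Q = 421.8850 * 11.9190 * 69.2650 = 348295.4033 W

348295.4033 W


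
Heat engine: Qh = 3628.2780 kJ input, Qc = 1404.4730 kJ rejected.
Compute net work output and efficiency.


W = 3628.2780 - 1404.4730 = 2223.8050 kJ
eta = 2223.8050 / 3628.2780 = 0.6129 = 61.2909%

W = 2223.8050 kJ, eta = 61.2909%


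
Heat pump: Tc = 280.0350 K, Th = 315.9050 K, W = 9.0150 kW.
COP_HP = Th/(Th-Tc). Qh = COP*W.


COP = 315.9050 / 35.8700 = 8.8069
Qh = 8.8069 * 9.0150 = 79.3946 kW

COP = 8.8069, Qh = 79.3946 kW


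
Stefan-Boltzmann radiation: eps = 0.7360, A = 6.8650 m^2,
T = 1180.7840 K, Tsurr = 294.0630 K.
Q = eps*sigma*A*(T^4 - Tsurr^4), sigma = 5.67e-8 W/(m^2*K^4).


T^4 = 1.9439e+12
Tsurr^4 = 7.4776e+09
Q = 0.7360 * 5.67e-8 * 6.8650 * 1.9365e+12 = 554765.5252 W

554765.5252 W


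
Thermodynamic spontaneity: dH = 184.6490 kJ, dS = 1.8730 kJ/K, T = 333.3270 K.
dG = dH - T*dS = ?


T*dS = 333.3270 * 1.8730 = 624.3215 kJ
dG = 184.6490 - 624.3215 = -439.6725 kJ (spontaneous)

dG = -439.6725 kJ, spontaneous


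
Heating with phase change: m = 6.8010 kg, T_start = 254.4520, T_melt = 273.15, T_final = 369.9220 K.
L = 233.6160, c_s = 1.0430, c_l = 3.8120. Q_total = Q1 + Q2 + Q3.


Q1 (sensible, solid) = 6.8010 * 1.0430 * 18.6980 = 132.6332 kJ
Q2 (latent) = 6.8010 * 233.6160 = 1588.8224 kJ
Q3 (sensible, liquid) = 6.8010 * 3.8120 * 96.7720 = 2508.8540 kJ
Q_total = 4230.3096 kJ

4230.3096 kJ


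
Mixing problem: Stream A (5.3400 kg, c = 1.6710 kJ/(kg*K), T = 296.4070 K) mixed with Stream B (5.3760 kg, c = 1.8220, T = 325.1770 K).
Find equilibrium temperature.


num = 5830.0133
den = 18.7182
Tf = 311.4621 K

311.4621 K


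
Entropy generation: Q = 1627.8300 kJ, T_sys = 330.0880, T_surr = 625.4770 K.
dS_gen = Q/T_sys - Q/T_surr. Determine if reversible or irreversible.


dS_sys = 1627.8300/330.0880 = 4.9315 kJ/K
dS_surr = -1627.8300/625.4770 = -2.6025 kJ/K
dS_gen = 4.9315 - 2.6025 = 2.3290 kJ/K (irreversible)

dS_gen = 2.3290 kJ/K, irreversible


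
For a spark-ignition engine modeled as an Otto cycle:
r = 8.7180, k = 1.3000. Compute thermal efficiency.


r^(k-1) = 1.9148
eta = 1 - 1/1.9148 = 0.4778 = 47.7754%

47.7754%


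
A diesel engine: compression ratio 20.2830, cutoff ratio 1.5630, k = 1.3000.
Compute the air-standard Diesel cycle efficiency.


r^(k-1) = 2.4668
rc^k = 1.7871
eta = 0.5641 = 56.4053%

56.4053%


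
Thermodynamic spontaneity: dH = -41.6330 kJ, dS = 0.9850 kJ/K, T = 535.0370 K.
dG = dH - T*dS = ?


T*dS = 535.0370 * 0.9850 = 527.0114 kJ
dG = -41.6330 - 527.0114 = -568.6444 kJ (spontaneous)

dG = -568.6444 kJ, spontaneous


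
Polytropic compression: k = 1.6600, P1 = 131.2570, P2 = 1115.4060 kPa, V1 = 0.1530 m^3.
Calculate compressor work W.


(k-1)/k = 0.3976
(P2/P1)^exp = 2.3415
W = 2.5152 * 131.2570 * 0.1530 * (2.3415 - 1) = 67.7567 kJ

67.7567 kJ


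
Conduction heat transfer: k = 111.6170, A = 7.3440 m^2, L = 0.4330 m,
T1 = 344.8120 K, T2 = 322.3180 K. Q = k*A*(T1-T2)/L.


dT = 22.4940 K
Q = 111.6170 * 7.3440 * 22.4940 / 0.4330 = 42583.5445 W

42583.5445 W


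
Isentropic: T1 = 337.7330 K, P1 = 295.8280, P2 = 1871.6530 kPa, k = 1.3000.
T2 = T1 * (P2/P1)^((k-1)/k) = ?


(k-1)/k = 0.2308
(P2/P1)^exp = 1.5307
T2 = 337.7330 * 1.5307 = 516.9667 K

516.9667 K


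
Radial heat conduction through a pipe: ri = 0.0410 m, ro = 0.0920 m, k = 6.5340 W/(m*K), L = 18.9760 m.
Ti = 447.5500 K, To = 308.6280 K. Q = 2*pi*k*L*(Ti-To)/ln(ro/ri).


dT = 138.9220 K
ln(ro/ri) = 0.8082
Q = 2*pi*6.5340*18.9760*138.9220 / 0.8082 = 133908.1405 W

133908.1405 W


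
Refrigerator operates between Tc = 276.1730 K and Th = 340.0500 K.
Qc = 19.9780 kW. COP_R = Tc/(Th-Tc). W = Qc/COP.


COP = 276.1730 / 63.8770 = 4.3235
W = 19.9780 / 4.3235 = 4.6208 kW

COP = 4.3235, W = 4.6208 kW


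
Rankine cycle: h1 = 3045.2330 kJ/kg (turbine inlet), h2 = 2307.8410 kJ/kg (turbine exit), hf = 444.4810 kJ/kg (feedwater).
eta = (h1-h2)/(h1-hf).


W = 737.3920 kJ/kg
Q_in = 2600.7520 kJ/kg
eta = 0.2835 = 28.3530%

eta = 28.3530%


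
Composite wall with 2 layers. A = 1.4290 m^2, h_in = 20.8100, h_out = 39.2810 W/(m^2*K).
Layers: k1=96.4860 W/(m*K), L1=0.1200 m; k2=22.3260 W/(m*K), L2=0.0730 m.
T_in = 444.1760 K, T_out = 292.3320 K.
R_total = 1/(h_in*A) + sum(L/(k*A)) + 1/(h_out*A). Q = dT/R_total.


R_conv_in = 1/(20.8100*1.4290) = 0.0336
R_1 = 0.1200/(96.4860*1.4290) = 0.0009
R_2 = 0.0730/(22.3260*1.4290) = 0.0023
R_conv_out = 1/(39.2810*1.4290) = 0.0178
R_total = 0.0546 K/W
Q = 151.8440 / 0.0546 = 2780.9738 W

R_total = 0.0546 K/W, Q = 2780.9738 W


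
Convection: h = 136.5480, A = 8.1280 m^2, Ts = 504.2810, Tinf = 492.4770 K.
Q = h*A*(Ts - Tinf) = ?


dT = 11.8040 K
Q = 136.5480 * 8.1280 * 11.8040 = 13100.8127 W

13100.8127 W


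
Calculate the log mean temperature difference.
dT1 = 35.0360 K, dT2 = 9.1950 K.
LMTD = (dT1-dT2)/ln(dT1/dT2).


dT1/dT2 = 3.8103
ln(dT1/dT2) = 1.3377
LMTD = 25.8410 / 1.3377 = 19.3173 K

19.3173 K


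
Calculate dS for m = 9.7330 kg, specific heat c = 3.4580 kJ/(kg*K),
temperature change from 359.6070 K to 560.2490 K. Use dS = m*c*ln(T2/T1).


T2/T1 = 1.5579
ln(T2/T1) = 0.4434
dS = 9.7330 * 3.4580 * 0.4434 = 14.9224 kJ/K

14.9224 kJ/K


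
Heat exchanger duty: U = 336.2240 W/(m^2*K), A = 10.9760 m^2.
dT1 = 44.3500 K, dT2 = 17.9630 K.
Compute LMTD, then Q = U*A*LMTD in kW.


LMTD = 29.1957 K
Q = 336.2240 * 10.9760 * 29.1957 = 107743.5178 W = 107.7435 kW

107.7435 kW


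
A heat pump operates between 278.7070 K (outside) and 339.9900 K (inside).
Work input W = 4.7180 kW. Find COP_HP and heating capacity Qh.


COP = 339.9900 / 61.2830 = 5.5479
Qh = 5.5479 * 4.7180 = 26.1748 kW

COP = 5.5479, Qh = 26.1748 kW


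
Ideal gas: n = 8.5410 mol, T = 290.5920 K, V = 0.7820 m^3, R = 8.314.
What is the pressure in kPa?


P = nRT/V = 8.5410 * 8.314 * 290.5920 / 0.7820
= 20634.9013 / 0.7820 = 26387.3418 Pa = 26.3873 kPa

26.3873 kPa


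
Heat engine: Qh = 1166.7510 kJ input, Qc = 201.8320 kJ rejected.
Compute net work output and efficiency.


W = 1166.7510 - 201.8320 = 964.9190 kJ
eta = 964.9190 / 1166.7510 = 0.8270 = 82.7014%

W = 964.9190 kJ, eta = 82.7014%


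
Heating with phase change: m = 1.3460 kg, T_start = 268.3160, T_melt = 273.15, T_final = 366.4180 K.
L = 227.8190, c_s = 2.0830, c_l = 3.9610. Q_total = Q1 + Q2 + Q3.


Q1 (sensible, solid) = 1.3460 * 2.0830 * 4.8340 = 13.5532 kJ
Q2 (latent) = 1.3460 * 227.8190 = 306.6444 kJ
Q3 (sensible, liquid) = 1.3460 * 3.9610 * 93.2680 = 497.2589 kJ
Q_total = 817.4564 kJ

817.4564 kJ


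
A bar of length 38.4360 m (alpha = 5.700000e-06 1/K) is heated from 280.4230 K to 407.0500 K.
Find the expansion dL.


dT = 126.6270 K
dL = 5.700000e-06 * 38.4360 * 126.6270 = 0.027742 m
L_final = 38.463742 m

dL = 0.027742 m


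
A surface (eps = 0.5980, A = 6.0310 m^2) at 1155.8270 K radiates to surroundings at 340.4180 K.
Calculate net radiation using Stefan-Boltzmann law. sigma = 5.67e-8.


T^4 = 1.7847e+12
Tsurr^4 = 1.3429e+10
Q = 0.5980 * 5.67e-8 * 6.0310 * 1.7713e+12 = 362213.5554 W

362213.5554 W


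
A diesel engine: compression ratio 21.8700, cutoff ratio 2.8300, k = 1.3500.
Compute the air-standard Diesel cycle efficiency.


r^(k-1) = 2.9441
rc^k = 4.0730
eta = 0.5775 = 57.7500%

57.7500%


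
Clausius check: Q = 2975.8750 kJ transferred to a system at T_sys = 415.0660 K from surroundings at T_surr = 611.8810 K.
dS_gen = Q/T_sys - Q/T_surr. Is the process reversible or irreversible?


dS_sys = 2975.8750/415.0660 = 7.1696 kJ/K
dS_surr = -2975.8750/611.8810 = -4.8635 kJ/K
dS_gen = 7.1696 - 4.8635 = 2.3062 kJ/K (irreversible)

dS_gen = 2.3062 kJ/K, irreversible


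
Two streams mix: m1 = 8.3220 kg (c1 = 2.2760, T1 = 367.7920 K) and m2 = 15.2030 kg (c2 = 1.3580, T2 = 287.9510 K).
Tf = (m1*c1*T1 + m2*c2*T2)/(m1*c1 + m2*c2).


num = 12911.2437
den = 39.5865
Tf = 326.1523 K

326.1523 K


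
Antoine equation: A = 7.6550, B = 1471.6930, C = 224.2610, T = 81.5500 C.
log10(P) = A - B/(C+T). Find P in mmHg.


C+T = 305.8110
B/(C+T) = 4.8124
log10(P) = 7.6550 - 4.8124 = 2.8426
P = 10^2.8426 = 695.9425 mmHg

695.9425 mmHg


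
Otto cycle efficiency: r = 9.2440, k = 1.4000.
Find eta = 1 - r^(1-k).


r^(k-1) = 2.4341
eta = 1 - 1/2.4341 = 0.5892 = 58.9176%

58.9176%


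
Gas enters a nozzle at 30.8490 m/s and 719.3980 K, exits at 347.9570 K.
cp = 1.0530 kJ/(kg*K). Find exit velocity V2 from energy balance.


dT = 371.4410 K
2*cp*1000*dT = 782254.7460
V1^2 = 951.6608
V2 = sqrt(783206.4068) = 884.9895 m/s

884.9895 m/s


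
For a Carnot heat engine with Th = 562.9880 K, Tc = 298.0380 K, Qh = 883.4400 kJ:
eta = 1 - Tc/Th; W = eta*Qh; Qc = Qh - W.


eta = 1 - 298.0380/562.9880 = 0.4706
W = 0.4706 * 883.4400 = 415.7592 kJ
Qc = 883.4400 - 415.7592 = 467.6808 kJ

eta = 47.0614%, W = 415.7592 kJ, Qc = 467.6808 kJ


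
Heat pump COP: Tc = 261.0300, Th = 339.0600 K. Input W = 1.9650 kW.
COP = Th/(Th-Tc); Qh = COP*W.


COP = 339.0600 / 78.0300 = 4.3453
Qh = 4.3453 * 1.9650 = 8.5384 kW

COP = 4.3453, Qh = 8.5384 kW


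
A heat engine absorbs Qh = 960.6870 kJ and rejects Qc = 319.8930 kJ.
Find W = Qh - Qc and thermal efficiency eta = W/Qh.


W = 960.6870 - 319.8930 = 640.7940 kJ
eta = 640.7940 / 960.6870 = 0.6670 = 66.7016%

W = 640.7940 kJ, eta = 66.7016%


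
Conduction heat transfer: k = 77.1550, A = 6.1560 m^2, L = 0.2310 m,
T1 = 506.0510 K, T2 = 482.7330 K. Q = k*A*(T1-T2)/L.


dT = 23.3180 K
Q = 77.1550 * 6.1560 * 23.3180 / 0.2310 = 47944.8545 W

47944.8545 W


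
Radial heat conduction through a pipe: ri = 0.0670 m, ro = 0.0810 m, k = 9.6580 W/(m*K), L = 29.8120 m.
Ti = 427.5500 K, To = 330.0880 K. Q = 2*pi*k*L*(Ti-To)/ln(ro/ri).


dT = 97.4620 K
ln(ro/ri) = 0.1898
Q = 2*pi*9.6580*29.8120*97.4620 / 0.1898 = 929173.3799 W

929173.3799 W


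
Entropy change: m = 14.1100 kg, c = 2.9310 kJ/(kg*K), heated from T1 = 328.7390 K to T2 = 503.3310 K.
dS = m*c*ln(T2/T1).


T2/T1 = 1.5311
ln(T2/T1) = 0.4260
dS = 14.1100 * 2.9310 * 0.4260 = 17.6172 kJ/K

17.6172 kJ/K


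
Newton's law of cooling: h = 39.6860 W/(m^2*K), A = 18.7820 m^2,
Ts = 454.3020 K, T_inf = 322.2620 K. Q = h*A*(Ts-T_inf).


dT = 132.0400 K
Q = 39.6860 * 18.7820 * 132.0400 = 98420.2990 W

98420.2990 W


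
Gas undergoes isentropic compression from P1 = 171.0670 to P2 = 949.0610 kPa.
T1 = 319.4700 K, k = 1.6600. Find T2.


(k-1)/k = 0.3976
(P2/P1)^exp = 1.9763
T2 = 319.4700 * 1.9763 = 631.3761 K

631.3761 K


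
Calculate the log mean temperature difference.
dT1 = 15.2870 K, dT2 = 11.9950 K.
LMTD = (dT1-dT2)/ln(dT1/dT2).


dT1/dT2 = 1.2744
ln(dT1/dT2) = 0.2425
LMTD = 3.2920 / 0.2425 = 13.5745 K

13.5745 K


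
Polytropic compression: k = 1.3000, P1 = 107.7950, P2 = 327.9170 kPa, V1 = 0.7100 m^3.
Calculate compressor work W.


(k-1)/k = 0.2308
(P2/P1)^exp = 1.2927
W = 4.3333 * 107.7950 * 0.7100 * (1.2927 - 1) = 97.0757 kJ

97.0757 kJ


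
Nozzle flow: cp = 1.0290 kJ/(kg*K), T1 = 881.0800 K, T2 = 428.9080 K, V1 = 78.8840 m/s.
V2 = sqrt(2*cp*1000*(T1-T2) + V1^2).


dT = 452.1720 K
2*cp*1000*dT = 930569.9760
V1^2 = 6222.6855
V2 = sqrt(936792.6615) = 967.8805 m/s

967.8805 m/s


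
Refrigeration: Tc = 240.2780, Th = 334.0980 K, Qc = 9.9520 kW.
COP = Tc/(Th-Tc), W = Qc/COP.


COP = 240.2780 / 93.8200 = 2.5611
W = 9.9520 / 2.5611 = 3.8859 kW

COP = 2.5611, W = 3.8859 kW


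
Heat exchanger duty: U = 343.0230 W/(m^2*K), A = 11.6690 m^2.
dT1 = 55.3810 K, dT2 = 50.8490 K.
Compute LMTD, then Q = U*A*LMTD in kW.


LMTD = 53.0828 K
Q = 343.0230 * 11.6690 * 53.0828 = 212476.2427 W = 212.4762 kW

212.4762 kW


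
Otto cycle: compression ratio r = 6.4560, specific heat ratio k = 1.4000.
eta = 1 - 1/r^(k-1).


r^(k-1) = 2.1086
eta = 1 - 1/2.1086 = 0.5257 = 52.5742%

52.5742%


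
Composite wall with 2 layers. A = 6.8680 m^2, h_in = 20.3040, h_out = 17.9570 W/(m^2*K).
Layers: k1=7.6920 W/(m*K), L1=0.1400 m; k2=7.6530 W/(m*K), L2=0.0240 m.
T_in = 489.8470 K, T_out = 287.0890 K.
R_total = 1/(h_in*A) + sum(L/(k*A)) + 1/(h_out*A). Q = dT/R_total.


R_conv_in = 1/(20.3040*6.8680) = 0.0072
R_1 = 0.1400/(7.6920*6.8680) = 0.0027
R_2 = 0.0240/(7.6530*6.8680) = 0.0005
R_conv_out = 1/(17.9570*6.8680) = 0.0081
R_total = 0.0184 K/W
Q = 202.7580 / 0.0184 = 11027.7011 W

R_total = 0.0184 K/W, Q = 11027.7011 W


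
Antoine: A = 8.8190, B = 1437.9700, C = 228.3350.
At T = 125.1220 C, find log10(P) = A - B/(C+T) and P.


C+T = 353.4570
B/(C+T) = 4.0683
log10(P) = 8.8190 - 4.0683 = 4.7507
P = 10^4.7507 = 56324.5189 mmHg

56324.5189 mmHg


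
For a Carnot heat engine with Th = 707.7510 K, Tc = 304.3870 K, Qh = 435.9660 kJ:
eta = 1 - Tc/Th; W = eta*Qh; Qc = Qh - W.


eta = 1 - 304.3870/707.7510 = 0.5699
W = 0.5699 * 435.9660 = 248.4673 kJ
Qc = 435.9660 - 248.4673 = 187.4987 kJ

eta = 56.9924%, W = 248.4673 kJ, Qc = 187.4987 kJ


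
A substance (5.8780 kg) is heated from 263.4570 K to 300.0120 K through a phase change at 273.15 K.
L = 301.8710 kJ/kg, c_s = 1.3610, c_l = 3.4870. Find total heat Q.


Q1 (sensible, solid) = 5.8780 * 1.3610 * 9.6930 = 77.5436 kJ
Q2 (latent) = 5.8780 * 301.8710 = 1774.3977 kJ
Q3 (sensible, liquid) = 5.8780 * 3.4870 * 26.8620 = 550.5793 kJ
Q_total = 2402.5206 kJ

2402.5206 kJ


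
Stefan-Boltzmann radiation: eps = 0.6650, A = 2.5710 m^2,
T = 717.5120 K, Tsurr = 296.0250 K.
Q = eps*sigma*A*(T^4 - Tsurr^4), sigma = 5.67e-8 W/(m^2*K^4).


T^4 = 2.6504e+11
Tsurr^4 = 7.6792e+09
Q = 0.6650 * 5.67e-8 * 2.5710 * 2.5736e+11 = 24949.0871 W

24949.0871 W


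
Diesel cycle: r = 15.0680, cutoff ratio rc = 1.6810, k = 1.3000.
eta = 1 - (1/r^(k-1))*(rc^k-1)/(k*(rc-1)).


r^(k-1) = 2.2564
rc^k = 1.9644
eta = 0.5172 = 51.7201%

51.7201%


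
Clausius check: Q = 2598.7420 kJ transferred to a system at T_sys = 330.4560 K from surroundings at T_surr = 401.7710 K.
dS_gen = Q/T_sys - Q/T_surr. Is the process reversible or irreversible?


dS_sys = 2598.7420/330.4560 = 7.8641 kJ/K
dS_surr = -2598.7420/401.7710 = -6.4682 kJ/K
dS_gen = 7.8641 - 6.4682 = 1.3959 kJ/K (irreversible)

dS_gen = 1.3959 kJ/K, irreversible


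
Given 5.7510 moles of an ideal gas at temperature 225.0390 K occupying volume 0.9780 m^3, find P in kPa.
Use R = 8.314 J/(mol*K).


P = nRT/V = 5.7510 * 8.314 * 225.0390 / 0.9780
= 10759.9729 / 0.9780 = 11002.0173 Pa = 11.0020 kPa

11.0020 kPa


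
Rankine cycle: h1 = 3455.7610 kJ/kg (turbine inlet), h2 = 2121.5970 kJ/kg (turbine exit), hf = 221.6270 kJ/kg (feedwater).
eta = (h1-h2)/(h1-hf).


W = 1334.1640 kJ/kg
Q_in = 3234.1340 kJ/kg
eta = 0.4125 = 41.2526%

eta = 41.2526%


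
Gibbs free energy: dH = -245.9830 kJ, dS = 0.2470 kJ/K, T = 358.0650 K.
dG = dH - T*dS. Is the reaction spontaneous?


T*dS = 358.0650 * 0.2470 = 88.4421 kJ
dG = -245.9830 - 88.4421 = -334.4251 kJ (spontaneous)

dG = -334.4251 kJ, spontaneous


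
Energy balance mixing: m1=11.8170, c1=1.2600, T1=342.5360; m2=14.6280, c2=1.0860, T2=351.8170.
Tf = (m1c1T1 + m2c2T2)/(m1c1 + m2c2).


num = 10689.1300
den = 30.7754
Tf = 347.3268 K

347.3268 K


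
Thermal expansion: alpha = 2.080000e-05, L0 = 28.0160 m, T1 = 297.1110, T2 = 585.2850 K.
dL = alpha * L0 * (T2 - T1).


dT = 288.1740 K
dL = 2.080000e-05 * 28.0160 * 288.1740 = 0.167928 m
L_final = 28.183928 m

dL = 0.167928 m


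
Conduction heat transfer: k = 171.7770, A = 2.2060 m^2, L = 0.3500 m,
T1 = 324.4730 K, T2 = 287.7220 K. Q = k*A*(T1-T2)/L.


dT = 36.7510 K
Q = 171.7770 * 2.2060 * 36.7510 / 0.3500 = 39789.7892 W

39789.7892 W


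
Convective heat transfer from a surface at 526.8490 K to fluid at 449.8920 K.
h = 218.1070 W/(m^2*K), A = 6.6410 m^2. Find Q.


dT = 76.9570 K
Q = 218.1070 * 6.6410 * 76.9570 = 111468.2579 W

111468.2579 W


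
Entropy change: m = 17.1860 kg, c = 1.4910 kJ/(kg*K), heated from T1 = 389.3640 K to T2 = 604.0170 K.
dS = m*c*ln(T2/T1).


T2/T1 = 1.5513
ln(T2/T1) = 0.4391
dS = 17.1860 * 1.4910 * 0.4391 = 11.2513 kJ/K

11.2513 kJ/K


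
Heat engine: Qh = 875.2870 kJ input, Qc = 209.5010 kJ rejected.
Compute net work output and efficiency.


W = 875.2870 - 209.5010 = 665.7860 kJ
eta = 665.7860 / 875.2870 = 0.7606 = 76.0649%

W = 665.7860 kJ, eta = 76.0649%


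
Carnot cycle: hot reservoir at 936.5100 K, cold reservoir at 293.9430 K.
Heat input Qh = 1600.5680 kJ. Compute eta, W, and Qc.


eta = 1 - 293.9430/936.5100 = 0.6861
W = 0.6861 * 1600.5680 = 1098.1967 kJ
Qc = 1600.5680 - 1098.1967 = 502.3713 kJ

eta = 68.6129%, W = 1098.1967 kJ, Qc = 502.3713 kJ


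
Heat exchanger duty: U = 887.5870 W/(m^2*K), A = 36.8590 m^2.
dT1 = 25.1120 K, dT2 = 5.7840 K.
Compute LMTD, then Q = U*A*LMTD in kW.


LMTD = 13.1640 K
Q = 887.5870 * 36.8590 * 13.1640 = 430666.6971 W = 430.6667 kW

430.6667 kW


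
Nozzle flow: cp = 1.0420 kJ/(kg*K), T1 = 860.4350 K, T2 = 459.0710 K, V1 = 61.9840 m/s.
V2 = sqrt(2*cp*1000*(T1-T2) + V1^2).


dT = 401.3640 K
2*cp*1000*dT = 836442.5760
V1^2 = 3842.0163
V2 = sqrt(840284.5923) = 916.6704 m/s

916.6704 m/s


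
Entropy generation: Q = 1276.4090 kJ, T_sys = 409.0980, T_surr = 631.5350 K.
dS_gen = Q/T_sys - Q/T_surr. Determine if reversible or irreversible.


dS_sys = 1276.4090/409.0980 = 3.1201 kJ/K
dS_surr = -1276.4090/631.5350 = -2.0211 kJ/K
dS_gen = 3.1201 - 2.0211 = 1.0989 kJ/K (irreversible)

dS_gen = 1.0989 kJ/K, irreversible


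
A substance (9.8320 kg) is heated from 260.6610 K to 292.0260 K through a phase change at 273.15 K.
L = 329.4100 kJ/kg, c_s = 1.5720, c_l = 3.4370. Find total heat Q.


Q1 (sensible, solid) = 9.8320 * 1.5720 * 12.4890 = 193.0288 kJ
Q2 (latent) = 9.8320 * 329.4100 = 3238.7591 kJ
Q3 (sensible, liquid) = 9.8320 * 3.4370 * 18.8760 = 637.8688 kJ
Q_total = 4069.6567 kJ

4069.6567 kJ


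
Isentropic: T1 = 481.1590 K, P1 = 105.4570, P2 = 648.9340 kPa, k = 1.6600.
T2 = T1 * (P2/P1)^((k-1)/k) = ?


(k-1)/k = 0.3976
(P2/P1)^exp = 2.0594
T2 = 481.1590 * 2.0594 = 990.9167 K

990.9167 K


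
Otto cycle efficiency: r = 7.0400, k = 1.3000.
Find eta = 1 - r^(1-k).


r^(k-1) = 1.7959
eta = 1 - 1/1.7959 = 0.4432 = 44.3163%

44.3163%


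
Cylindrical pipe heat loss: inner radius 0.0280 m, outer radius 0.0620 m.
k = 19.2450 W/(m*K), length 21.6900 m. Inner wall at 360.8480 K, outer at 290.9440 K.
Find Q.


dT = 69.9040 K
ln(ro/ri) = 0.7949
Q = 2*pi*19.2450*21.6900*69.9040 / 0.7949 = 230637.8306 W

230637.8306 W


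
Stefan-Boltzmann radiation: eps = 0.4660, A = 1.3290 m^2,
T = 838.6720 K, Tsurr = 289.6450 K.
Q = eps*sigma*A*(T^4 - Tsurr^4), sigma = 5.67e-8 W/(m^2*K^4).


T^4 = 4.9473e+11
Tsurr^4 = 7.0382e+09
Q = 0.4660 * 5.67e-8 * 1.3290 * 4.8769e+11 = 17125.3599 W

17125.3599 W


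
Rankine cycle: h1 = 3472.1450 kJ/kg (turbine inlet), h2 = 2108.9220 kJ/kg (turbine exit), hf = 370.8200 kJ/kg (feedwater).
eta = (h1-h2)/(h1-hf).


W = 1363.2230 kJ/kg
Q_in = 3101.3250 kJ/kg
eta = 0.4396 = 43.9561%

eta = 43.9561%


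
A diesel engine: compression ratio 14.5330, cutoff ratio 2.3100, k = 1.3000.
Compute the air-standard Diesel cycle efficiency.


r^(k-1) = 2.2321
rc^k = 2.9696
eta = 0.4819 = 48.1853%

48.1853%


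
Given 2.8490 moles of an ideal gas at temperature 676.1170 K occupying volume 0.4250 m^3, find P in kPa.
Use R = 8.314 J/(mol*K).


P = nRT/V = 2.8490 * 8.314 * 676.1170 / 0.4250
= 16014.9035 / 0.4250 = 37682.1258 Pa = 37.6821 kPa

37.6821 kPa


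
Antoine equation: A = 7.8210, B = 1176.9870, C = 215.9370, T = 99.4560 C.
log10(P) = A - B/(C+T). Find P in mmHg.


C+T = 315.3930
B/(C+T) = 3.7318
log10(P) = 7.8210 - 3.7318 = 4.0892
P = 10^4.0892 = 12279.7411 mmHg

12279.7411 mmHg


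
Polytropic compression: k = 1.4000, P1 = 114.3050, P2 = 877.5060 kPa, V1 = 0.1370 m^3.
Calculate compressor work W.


(k-1)/k = 0.2857
(P2/P1)^exp = 1.7902
W = 3.5000 * 114.3050 * 0.1370 * (1.7902 - 1) = 43.3122 kJ

43.3122 kJ


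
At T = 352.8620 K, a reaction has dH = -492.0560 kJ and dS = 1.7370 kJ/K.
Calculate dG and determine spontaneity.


T*dS = 352.8620 * 1.7370 = 612.9213 kJ
dG = -492.0560 - 612.9213 = -1104.9773 kJ (spontaneous)

dG = -1104.9773 kJ, spontaneous


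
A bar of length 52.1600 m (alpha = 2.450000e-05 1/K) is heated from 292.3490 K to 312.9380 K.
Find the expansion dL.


dT = 20.5890 K
dL = 2.450000e-05 * 52.1600 * 20.5890 = 0.026311 m
L_final = 52.186311 m

dL = 0.026311 m


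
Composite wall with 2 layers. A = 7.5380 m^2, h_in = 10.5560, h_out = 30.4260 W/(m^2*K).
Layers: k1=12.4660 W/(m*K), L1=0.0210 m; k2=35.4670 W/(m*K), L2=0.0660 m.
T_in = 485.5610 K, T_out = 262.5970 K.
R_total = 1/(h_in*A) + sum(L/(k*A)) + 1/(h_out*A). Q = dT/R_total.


R_conv_in = 1/(10.5560*7.5380) = 0.0126
R_1 = 0.0210/(12.4660*7.5380) = 0.0002
R_2 = 0.0660/(35.4670*7.5380) = 0.0002
R_conv_out = 1/(30.4260*7.5380) = 0.0044
R_total = 0.0174 K/W
Q = 222.9640 / 0.0174 = 12815.6110 W

R_total = 0.0174 K/W, Q = 12815.6110 W


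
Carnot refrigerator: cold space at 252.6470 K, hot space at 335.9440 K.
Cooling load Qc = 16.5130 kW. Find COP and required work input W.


COP = 252.6470 / 83.2970 = 3.0331
W = 16.5130 / 3.0331 = 5.4443 kW

COP = 3.0331, W = 5.4443 kW


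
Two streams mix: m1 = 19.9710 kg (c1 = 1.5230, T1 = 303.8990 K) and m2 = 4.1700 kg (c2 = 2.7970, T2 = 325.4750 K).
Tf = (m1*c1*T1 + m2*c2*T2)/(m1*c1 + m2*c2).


num = 13039.5156
den = 42.0793
Tf = 309.8794 K

309.8794 K


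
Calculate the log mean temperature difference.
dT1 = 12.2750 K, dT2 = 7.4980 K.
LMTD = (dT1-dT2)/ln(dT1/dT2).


dT1/dT2 = 1.6371
ln(dT1/dT2) = 0.4929
LMTD = 4.7770 / 0.4929 = 9.6911 K

9.6911 K


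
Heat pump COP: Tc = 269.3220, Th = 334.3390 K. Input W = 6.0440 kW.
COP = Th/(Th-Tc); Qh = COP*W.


COP = 334.3390 / 65.0170 = 5.1423
Qh = 5.1423 * 6.0440 = 31.0803 kW

COP = 5.1423, Qh = 31.0803 kW


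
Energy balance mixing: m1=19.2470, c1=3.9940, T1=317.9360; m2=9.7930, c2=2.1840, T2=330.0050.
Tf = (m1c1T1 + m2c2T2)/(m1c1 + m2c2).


num = 31498.6588
den = 98.2604
Tf = 320.5630 K

320.5630 K


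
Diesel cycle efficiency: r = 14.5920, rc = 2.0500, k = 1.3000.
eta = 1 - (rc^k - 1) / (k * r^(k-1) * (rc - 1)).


r^(k-1) = 2.2348
rc^k = 2.5426
eta = 0.4943 = 49.4304%

49.4304%


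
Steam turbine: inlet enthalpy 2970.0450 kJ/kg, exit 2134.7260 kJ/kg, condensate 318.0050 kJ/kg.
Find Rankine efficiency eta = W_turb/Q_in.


W = 835.3190 kJ/kg
Q_in = 2652.0400 kJ/kg
eta = 0.3150 = 31.4972%

eta = 31.4972%


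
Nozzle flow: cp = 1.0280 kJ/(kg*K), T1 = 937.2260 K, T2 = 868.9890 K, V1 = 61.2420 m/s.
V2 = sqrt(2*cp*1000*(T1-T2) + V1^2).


dT = 68.2370 K
2*cp*1000*dT = 140295.2720
V1^2 = 3750.5826
V2 = sqrt(144045.8546) = 379.5337 m/s

379.5337 m/s


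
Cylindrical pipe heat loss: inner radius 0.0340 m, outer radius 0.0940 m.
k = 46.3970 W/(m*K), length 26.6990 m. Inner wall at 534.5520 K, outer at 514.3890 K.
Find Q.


dT = 20.1630 K
ln(ro/ri) = 1.0169
Q = 2*pi*46.3970*26.6990*20.1630 / 1.0169 = 154321.7133 W

154321.7133 W


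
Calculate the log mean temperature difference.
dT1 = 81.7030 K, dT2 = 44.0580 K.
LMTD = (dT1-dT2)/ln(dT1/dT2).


dT1/dT2 = 1.8544
ln(dT1/dT2) = 0.6176
LMTD = 37.6450 / 0.6176 = 60.9553 K

60.9553 K


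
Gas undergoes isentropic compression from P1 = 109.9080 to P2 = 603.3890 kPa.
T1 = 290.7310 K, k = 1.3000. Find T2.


(k-1)/k = 0.2308
(P2/P1)^exp = 1.4814
T2 = 290.7310 * 1.4814 = 430.6861 K

430.6861 K


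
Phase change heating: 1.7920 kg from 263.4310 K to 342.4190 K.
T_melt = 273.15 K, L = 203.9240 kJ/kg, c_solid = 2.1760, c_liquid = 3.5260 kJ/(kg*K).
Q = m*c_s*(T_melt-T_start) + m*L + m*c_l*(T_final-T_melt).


Q1 (sensible, solid) = 1.7920 * 2.1760 * 9.7190 = 37.8982 kJ
Q2 (latent) = 1.7920 * 203.9240 = 365.4318 kJ
Q3 (sensible, liquid) = 1.7920 * 3.5260 * 69.2690 = 437.6825 kJ
Q_total = 841.0125 kJ

841.0125 kJ


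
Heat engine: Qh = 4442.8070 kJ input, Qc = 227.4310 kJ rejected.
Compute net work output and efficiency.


W = 4442.8070 - 227.4310 = 4215.3760 kJ
eta = 4215.3760 / 4442.8070 = 0.9488 = 94.8809%

W = 4215.3760 kJ, eta = 94.8809%


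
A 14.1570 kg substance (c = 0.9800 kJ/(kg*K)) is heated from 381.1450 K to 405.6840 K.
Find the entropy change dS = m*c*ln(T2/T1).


T2/T1 = 1.0644
ln(T2/T1) = 0.0624
dS = 14.1570 * 0.9800 * 0.0624 = 0.8657 kJ/K

0.8657 kJ/K


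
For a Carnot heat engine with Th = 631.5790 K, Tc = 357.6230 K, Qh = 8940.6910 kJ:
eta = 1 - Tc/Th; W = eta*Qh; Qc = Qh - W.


eta = 1 - 357.6230/631.5790 = 0.4338
W = 0.4338 * 8940.6910 = 3878.1466 kJ
Qc = 8940.6910 - 3878.1466 = 5062.5444 kJ

eta = 43.3764%, W = 3878.1466 kJ, Qc = 5062.5444 kJ


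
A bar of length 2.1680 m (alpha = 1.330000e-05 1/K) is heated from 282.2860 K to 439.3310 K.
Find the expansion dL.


dT = 157.0450 K
dL = 1.330000e-05 * 2.1680 * 157.0450 = 0.004528 m
L_final = 2.172528 m

dL = 0.004528 m


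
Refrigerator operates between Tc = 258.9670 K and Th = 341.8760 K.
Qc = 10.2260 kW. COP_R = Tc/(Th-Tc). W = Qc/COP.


COP = 258.9670 / 82.9090 = 3.1235
W = 10.2260 / 3.1235 = 3.2739 kW

COP = 3.1235, W = 3.2739 kW


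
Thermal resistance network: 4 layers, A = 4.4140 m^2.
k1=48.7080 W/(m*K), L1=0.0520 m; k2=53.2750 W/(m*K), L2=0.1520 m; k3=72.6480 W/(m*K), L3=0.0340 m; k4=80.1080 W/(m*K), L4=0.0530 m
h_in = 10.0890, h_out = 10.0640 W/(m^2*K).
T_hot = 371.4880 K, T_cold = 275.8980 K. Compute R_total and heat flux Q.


R_conv_in = 1/(10.0890*4.4140) = 0.0225
R_1 = 0.0520/(48.7080*4.4140) = 0.0002
R_2 = 0.1520/(53.2750*4.4140) = 0.0006
R_3 = 0.0340/(72.6480*4.4140) = 0.0001
R_4 = 0.0530/(80.1080*4.4140) = 0.0001
R_conv_out = 1/(10.0640*4.4140) = 0.0225
R_total = 0.0461 K/W
Q = 95.5900 / 0.0461 = 2073.0585 W

R_total = 0.0461 K/W, Q = 2073.0585 W


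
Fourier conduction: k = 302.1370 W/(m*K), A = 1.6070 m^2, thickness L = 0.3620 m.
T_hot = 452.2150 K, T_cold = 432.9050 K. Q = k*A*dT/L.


dT = 19.3100 K
Q = 302.1370 * 1.6070 * 19.3100 / 0.3620 = 25899.6260 W

25899.6260 W


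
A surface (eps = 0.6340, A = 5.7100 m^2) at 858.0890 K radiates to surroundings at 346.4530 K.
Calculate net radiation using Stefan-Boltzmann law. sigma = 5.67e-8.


T^4 = 5.4216e+11
Tsurr^4 = 1.4407e+10
Q = 0.6340 * 5.67e-8 * 5.7100 * 5.2776e+11 = 108328.0562 W

108328.0562 W


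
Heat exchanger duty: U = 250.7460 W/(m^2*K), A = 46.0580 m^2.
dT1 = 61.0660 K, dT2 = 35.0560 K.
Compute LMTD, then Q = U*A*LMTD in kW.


LMTD = 46.8642 K
Q = 250.7460 * 46.0580 * 46.8642 = 541227.4753 W = 541.2275 kW

541.2275 kW


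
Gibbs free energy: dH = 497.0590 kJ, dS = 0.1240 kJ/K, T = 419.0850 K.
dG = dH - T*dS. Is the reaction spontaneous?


T*dS = 419.0850 * 0.1240 = 51.9665 kJ
dG = 497.0590 - 51.9665 = 445.0925 kJ (non-spontaneous)

dG = 445.0925 kJ, non-spontaneous


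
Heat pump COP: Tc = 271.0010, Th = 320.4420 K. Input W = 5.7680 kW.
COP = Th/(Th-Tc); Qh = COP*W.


COP = 320.4420 / 49.4410 = 6.4813
Qh = 6.4813 * 5.7680 = 37.3841 kW

COP = 6.4813, Qh = 37.3841 kW


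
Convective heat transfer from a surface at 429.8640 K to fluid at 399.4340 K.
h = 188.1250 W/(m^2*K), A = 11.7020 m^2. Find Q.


dT = 30.4300 K
Q = 188.1250 * 11.7020 * 30.4300 = 66989.7812 W

66989.7812 W


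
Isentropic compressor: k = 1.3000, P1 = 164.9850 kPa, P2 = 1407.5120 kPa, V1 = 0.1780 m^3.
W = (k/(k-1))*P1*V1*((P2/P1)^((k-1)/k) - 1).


(k-1)/k = 0.2308
(P2/P1)^exp = 1.6400
W = 4.3333 * 164.9850 * 0.1780 * (1.6400 - 1) = 81.4474 kJ

81.4474 kJ


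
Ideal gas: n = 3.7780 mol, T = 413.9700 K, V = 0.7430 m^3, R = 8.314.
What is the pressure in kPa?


P = nRT/V = 3.7780 * 8.314 * 413.9700 / 0.7430
= 13002.9186 / 0.7430 = 17500.5634 Pa = 17.5006 kPa

17.5006 kPa


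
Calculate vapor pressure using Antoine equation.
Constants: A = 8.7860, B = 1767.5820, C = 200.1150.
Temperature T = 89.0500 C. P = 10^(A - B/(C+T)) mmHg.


C+T = 289.1650
B/(C+T) = 6.1127
log10(P) = 8.7860 - 6.1127 = 2.6733
P = 10^2.6733 = 471.2911 mmHg

471.2911 mmHg


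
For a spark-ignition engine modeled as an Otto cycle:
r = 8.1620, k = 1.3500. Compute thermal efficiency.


r^(k-1) = 2.0851
eta = 1 - 1/2.0851 = 0.5204 = 52.0409%

52.0409%


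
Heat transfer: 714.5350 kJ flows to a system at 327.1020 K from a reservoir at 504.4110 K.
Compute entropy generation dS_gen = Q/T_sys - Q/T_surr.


dS_sys = 714.5350/327.1020 = 2.1844 kJ/K
dS_surr = -714.5350/504.4110 = -1.4166 kJ/K
dS_gen = 2.1844 - 1.4166 = 0.7679 kJ/K (irreversible)

dS_gen = 0.7679 kJ/K, irreversible


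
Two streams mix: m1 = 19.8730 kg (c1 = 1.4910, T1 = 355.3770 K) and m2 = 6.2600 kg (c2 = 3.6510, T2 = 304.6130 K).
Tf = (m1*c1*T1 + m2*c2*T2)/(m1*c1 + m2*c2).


num = 17492.0583
den = 52.4859
Tf = 333.2716 K

333.2716 K


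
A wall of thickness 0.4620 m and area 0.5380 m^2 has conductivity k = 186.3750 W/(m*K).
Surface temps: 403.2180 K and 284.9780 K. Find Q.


dT = 118.2400 K
Q = 186.3750 * 0.5380 * 118.2400 / 0.4620 = 25662.1109 W

25662.1109 W


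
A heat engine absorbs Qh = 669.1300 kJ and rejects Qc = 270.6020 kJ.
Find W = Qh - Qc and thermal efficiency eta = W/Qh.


W = 669.1300 - 270.6020 = 398.5280 kJ
eta = 398.5280 / 669.1300 = 0.5956 = 59.5591%

W = 398.5280 kJ, eta = 59.5591%


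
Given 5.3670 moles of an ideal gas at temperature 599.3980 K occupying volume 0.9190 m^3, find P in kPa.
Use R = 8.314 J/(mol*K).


P = nRT/V = 5.3670 * 8.314 * 599.3980 / 0.9190
= 26745.8808 / 0.9190 = 29103.2435 Pa = 29.1032 kPa

29.1032 kPa


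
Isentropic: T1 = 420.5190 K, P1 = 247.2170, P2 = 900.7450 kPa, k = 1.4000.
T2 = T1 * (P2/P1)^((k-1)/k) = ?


(k-1)/k = 0.2857
(P2/P1)^exp = 1.4469
T2 = 420.5190 * 1.4469 = 608.4444 K

608.4444 K


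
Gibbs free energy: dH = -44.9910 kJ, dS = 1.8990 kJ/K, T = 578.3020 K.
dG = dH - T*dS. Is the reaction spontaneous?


T*dS = 578.3020 * 1.8990 = 1098.1955 kJ
dG = -44.9910 - 1098.1955 = -1143.1865 kJ (spontaneous)

dG = -1143.1865 kJ, spontaneous


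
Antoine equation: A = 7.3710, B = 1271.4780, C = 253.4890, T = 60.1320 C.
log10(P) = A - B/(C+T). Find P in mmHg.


C+T = 313.6210
B/(C+T) = 4.0542
log10(P) = 7.3710 - 4.0542 = 3.3168
P = 10^3.3168 = 2074.0230 mmHg

2074.0230 mmHg


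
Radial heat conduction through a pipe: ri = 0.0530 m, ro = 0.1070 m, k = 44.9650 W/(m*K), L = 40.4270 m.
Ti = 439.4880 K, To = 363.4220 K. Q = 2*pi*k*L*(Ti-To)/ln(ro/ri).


dT = 76.0660 K
ln(ro/ri) = 0.7025
Q = 2*pi*44.9650*40.4270*76.0660 / 0.7025 = 1236651.7224 W

1236651.7224 W


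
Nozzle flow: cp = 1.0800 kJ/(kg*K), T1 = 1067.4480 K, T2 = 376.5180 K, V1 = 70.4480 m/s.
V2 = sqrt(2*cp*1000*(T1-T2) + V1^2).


dT = 690.9300 K
2*cp*1000*dT = 1492408.8000
V1^2 = 4962.9207
V2 = sqrt(1497371.7207) = 1223.6714 m/s

1223.6714 m/s


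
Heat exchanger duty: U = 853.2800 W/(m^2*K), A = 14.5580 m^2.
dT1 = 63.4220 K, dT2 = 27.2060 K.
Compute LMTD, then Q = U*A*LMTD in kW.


LMTD = 42.7896 K
Q = 853.2800 * 14.5580 * 42.7896 = 531534.9491 W = 531.5349 kW

531.5349 kW


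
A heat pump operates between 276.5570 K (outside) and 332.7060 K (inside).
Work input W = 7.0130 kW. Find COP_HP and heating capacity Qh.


COP = 332.7060 / 56.1490 = 5.9254
Qh = 5.9254 * 7.0130 = 41.5549 kW

COP = 5.9254, Qh = 41.5549 kW


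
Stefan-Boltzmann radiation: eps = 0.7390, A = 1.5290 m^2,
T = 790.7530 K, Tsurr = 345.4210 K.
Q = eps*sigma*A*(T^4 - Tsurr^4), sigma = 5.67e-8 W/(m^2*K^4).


T^4 = 3.9099e+11
Tsurr^4 = 1.4236e+10
Q = 0.7390 * 5.67e-8 * 1.5290 * 3.7675e+11 = 24137.3867 W

24137.3867 W


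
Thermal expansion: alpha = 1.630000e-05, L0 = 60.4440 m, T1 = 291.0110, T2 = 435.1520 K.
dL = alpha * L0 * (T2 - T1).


dT = 144.1410 K
dL = 1.630000e-05 * 60.4440 * 144.1410 = 0.142013 m
L_final = 60.586013 m

dL = 0.142013 m


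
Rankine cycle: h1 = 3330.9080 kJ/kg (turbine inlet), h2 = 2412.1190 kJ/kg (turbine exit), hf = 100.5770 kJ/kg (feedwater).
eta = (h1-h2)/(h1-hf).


W = 918.7890 kJ/kg
Q_in = 3230.3310 kJ/kg
eta = 0.2844 = 28.4426%

eta = 28.4426%


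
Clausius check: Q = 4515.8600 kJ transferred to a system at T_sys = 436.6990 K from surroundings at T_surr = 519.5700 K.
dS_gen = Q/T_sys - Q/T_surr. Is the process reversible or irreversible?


dS_sys = 4515.8600/436.6990 = 10.3409 kJ/K
dS_surr = -4515.8600/519.5700 = -8.6915 kJ/K
dS_gen = 10.3409 - 8.6915 = 1.6494 kJ/K (irreversible)

dS_gen = 1.6494 kJ/K, irreversible


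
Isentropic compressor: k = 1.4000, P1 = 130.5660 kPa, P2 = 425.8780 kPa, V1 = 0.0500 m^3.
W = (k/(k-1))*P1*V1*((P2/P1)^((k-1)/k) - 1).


(k-1)/k = 0.2857
(P2/P1)^exp = 1.4018
W = 3.5000 * 130.5660 * 0.0500 * (1.4018 - 1) = 9.1819 kJ

9.1819 kJ


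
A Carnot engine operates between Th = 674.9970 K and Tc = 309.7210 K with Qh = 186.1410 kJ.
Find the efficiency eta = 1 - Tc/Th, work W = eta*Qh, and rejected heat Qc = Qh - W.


eta = 1 - 309.7210/674.9970 = 0.5412
W = 0.5412 * 186.1410 = 100.7306 kJ
Qc = 186.1410 - 100.7306 = 85.4104 kJ

eta = 54.1152%, W = 100.7306 kJ, Qc = 85.4104 kJ


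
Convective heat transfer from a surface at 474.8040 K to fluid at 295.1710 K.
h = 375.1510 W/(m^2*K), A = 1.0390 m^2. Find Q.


dT = 179.6330 K
Q = 375.1510 * 1.0390 * 179.6330 = 70017.6901 W

70017.6901 W


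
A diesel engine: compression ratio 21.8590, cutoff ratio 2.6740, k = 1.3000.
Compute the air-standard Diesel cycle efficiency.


r^(k-1) = 2.5228
rc^k = 3.5918
eta = 0.5279 = 52.7926%

52.7926%


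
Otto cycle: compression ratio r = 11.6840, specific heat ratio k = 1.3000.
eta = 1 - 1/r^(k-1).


r^(k-1) = 2.0906
eta = 1 - 1/2.0906 = 0.5217 = 52.1676%

52.1676%


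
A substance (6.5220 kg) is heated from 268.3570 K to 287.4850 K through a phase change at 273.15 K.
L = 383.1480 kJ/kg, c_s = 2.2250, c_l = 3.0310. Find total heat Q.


Q1 (sensible, solid) = 6.5220 * 2.2250 * 4.7930 = 69.5534 kJ
Q2 (latent) = 6.5220 * 383.1480 = 2498.8913 kJ
Q3 (sensible, liquid) = 6.5220 * 3.0310 * 14.3350 = 283.3769 kJ
Q_total = 2851.8215 kJ

2851.8215 kJ


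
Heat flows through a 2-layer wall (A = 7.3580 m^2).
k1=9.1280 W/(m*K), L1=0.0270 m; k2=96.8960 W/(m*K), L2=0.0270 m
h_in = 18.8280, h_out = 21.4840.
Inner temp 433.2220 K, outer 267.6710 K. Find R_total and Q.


R_conv_in = 1/(18.8280*7.3580) = 0.0072
R_1 = 0.0270/(9.1280*7.3580) = 0.0004
R_2 = 0.0270/(96.8960*7.3580) = 3.7870e-05
R_conv_out = 1/(21.4840*7.3580) = 0.0063
R_total = 0.0140 K/W
Q = 165.5510 / 0.0140 = 11838.4906 W

R_total = 0.0140 K/W, Q = 11838.4906 W


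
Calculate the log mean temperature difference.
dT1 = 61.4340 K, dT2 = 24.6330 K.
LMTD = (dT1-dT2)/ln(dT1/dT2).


dT1/dT2 = 2.4940
ln(dT1/dT2) = 0.9139
LMTD = 36.8010 / 0.9139 = 40.2691 K

40.2691 K


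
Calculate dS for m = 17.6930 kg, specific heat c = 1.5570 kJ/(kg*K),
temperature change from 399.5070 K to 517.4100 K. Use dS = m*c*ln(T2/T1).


T2/T1 = 1.2951
ln(T2/T1) = 0.2586
dS = 17.6930 * 1.5570 * 0.2586 = 7.1240 kJ/K

7.1240 kJ/K


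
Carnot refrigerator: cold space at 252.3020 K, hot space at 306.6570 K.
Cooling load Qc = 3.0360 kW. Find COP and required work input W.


COP = 252.3020 / 54.3550 = 4.6417
W = 3.0360 / 4.6417 = 0.6541 kW

COP = 4.6417, W = 0.6541 kW


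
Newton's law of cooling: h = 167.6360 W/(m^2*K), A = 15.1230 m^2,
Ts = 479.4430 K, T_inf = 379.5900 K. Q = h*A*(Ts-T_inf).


dT = 99.8530 K
Q = 167.6360 * 15.1230 * 99.8530 = 253143.2544 W

253143.2544 W


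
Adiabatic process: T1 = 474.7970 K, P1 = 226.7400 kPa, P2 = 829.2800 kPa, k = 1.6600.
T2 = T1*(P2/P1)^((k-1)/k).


(k-1)/k = 0.3976
(P2/P1)^exp = 1.6746
T2 = 474.7970 * 1.6746 = 795.0971 K

795.0971 K


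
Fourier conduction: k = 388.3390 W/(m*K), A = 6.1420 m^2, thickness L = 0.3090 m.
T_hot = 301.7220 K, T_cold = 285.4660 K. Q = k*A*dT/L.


dT = 16.2560 K
Q = 388.3390 * 6.1420 * 16.2560 / 0.3090 = 125480.4395 W

125480.4395 W


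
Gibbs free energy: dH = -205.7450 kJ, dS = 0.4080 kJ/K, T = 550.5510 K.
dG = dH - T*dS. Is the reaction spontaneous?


T*dS = 550.5510 * 0.4080 = 224.6248 kJ
dG = -205.7450 - 224.6248 = -430.3698 kJ (spontaneous)

dG = -430.3698 kJ, spontaneous


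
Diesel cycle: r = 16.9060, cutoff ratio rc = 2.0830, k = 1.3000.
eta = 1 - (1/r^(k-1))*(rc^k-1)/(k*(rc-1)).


r^(k-1) = 2.3357
rc^k = 2.5959
eta = 0.5147 = 51.4673%

51.4673%


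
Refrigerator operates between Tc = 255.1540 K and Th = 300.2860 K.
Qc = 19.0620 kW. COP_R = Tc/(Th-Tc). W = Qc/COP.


COP = 255.1540 / 45.1320 = 5.6535
W = 19.0620 / 5.6535 = 3.3717 kW

COP = 5.6535, W = 3.3717 kW


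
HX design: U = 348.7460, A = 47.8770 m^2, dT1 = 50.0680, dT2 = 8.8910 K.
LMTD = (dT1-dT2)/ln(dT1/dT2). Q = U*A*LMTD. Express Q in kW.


LMTD = 23.8246 K
Q = 348.7460 * 47.8770 * 23.8246 = 397796.5794 W = 397.7966 kW

397.7966 kW
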